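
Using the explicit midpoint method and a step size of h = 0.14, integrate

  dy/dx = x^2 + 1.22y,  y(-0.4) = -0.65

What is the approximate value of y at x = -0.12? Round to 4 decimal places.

Midpoint: k1 = f(x_n, y_n); k2 = f(x_n + h/2, y_n + (h/2)·k1); y_{n+1} = y_n + h·k2.
x=-0.400000, y=-0.650000:
  k1 = f(-0.400000, -0.650000) = -0.633000
  k2 = f(-0.330000, -0.694310) = -0.738158
  y ← -0.650000 + 0.14·(-0.738158) = -0.753342
x=-0.260000, y=-0.753342:
  k1 = f(-0.260000, -0.753342) = -0.851477
  k2 = f(-0.190000, -0.812946) = -0.955694
  y ← -0.753342 + 0.14·(-0.955694) = -0.887139
y(-0.12) ≈ -0.8871

-0.8871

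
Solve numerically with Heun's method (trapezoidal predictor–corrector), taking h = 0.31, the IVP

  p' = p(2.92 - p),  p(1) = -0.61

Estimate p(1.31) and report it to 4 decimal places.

Heun: k1 = f(s_n, p_n); k2 = f(s_n + h, p_n + h·k1); p_{n+1} = p_n + (h/2)·(k1 + k2).
s=1.000000, p=-0.610000:
  k1 = f(1.000000, -0.610000) = -2.153300
  k2 = f(1.310000, -1.277523) = -5.362432
  p ← -0.610000 + (0.31/2)·(-2.153300 + (-5.362432)) = -1.774938
p(1.31) ≈ -1.7749

-1.7749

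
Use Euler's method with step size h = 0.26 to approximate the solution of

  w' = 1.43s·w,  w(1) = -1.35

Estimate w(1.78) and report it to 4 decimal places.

Euler: w_{n+1} = w_n + h·f(s_n, w_n).
s=1.000000, w=-1.350000: f=-1.930500 → w ← -1.350000 + 0.26·(-1.930500) = -1.851930
s=1.260000, w=-1.851930: f=-3.336807 → w ← -1.851930 + 0.26·(-3.336807) = -2.719500
s=1.520000, w=-2.719500: f=-5.911105 → w ← -2.719500 + 0.26·(-5.911105) = -4.256387
w(1.78) ≈ -4.2564

-4.2564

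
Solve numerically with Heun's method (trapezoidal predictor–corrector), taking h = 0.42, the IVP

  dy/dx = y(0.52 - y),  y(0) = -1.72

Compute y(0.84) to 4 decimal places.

-80.6567

Heun: k1 = f(x_n, y_n); k2 = f(x_n + h, y_n + h·k1); y_{n+1} = y_n + (h/2)·(k1 + k2).
x=0.000000, y=-1.720000:
  k1 = f(0.000000, -1.720000) = -3.852800
  k2 = f(0.420000, -3.338176) = -12.879271
  y ← -1.720000 + (0.42/2)·(-3.852800 + (-12.879271)) = -5.233735
x=0.420000, y=-5.233735:
  k1 = f(0.420000, -5.233735) = -30.113522
  k2 = f(0.840000, -17.881414) = -329.043306
  y ← -5.233735 + (0.42/2)·(-30.113522 + (-329.043306)) = -80.656669
y(0.84) ≈ -80.6567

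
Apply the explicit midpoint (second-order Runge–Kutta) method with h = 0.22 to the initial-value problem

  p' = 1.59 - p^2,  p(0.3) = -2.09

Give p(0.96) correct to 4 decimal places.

Midpoint: k1 = f(t_n, p_n); k2 = f(t_n + h/2, p_n + (h/2)·k1); p_{n+1} = p_n + h·k2.
t=0.300000, p=-2.090000:
  k1 = f(0.300000, -2.090000) = -2.778100
  k2 = f(0.410000, -2.395591) = -4.148856
  p ← -2.090000 + 0.22·(-4.148856) = -3.002748
t=0.520000, p=-3.002748:
  k1 = f(0.520000, -3.002748) = -7.426498
  k2 = f(0.630000, -3.819663) = -12.999826
  p ← -3.002748 + 0.22·(-12.999826) = -5.862710
t=0.740000, p=-5.862710:
  k1 = f(0.740000, -5.862710) = -32.781371
  k2 = f(0.850000, -9.468661) = -88.065540
  p ← -5.862710 + 0.22·(-88.065540) = -25.237129
p(0.96) ≈ -25.2371

-25.2371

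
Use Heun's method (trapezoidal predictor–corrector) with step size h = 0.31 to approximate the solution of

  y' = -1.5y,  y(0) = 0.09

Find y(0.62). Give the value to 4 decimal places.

0.0372

Heun: k1 = f(x_n, y_n); k2 = f(x_n + h, y_n + h·k1); y_{n+1} = y_n + (h/2)·(k1 + k2).
x=0.000000, y=0.090000:
  k1 = f(0.000000, 0.090000) = -0.135000
  k2 = f(0.310000, 0.048150) = -0.072225
  y ← 0.090000 + (0.31/2)·(-0.135000 + (-0.072225)) = 0.057880
x=0.310000, y=0.057880:
  k1 = f(0.310000, 0.057880) = -0.086820
  k2 = f(0.620000, 0.030966) = -0.046449
  y ← 0.057880 + (0.31/2)·(-0.086820 + (-0.046449)) = 0.037223
y(0.62) ≈ 0.0372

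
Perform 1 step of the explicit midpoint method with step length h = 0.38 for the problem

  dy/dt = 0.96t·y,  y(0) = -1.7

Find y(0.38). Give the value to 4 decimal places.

-1.8178

Midpoint: k1 = f(t_n, y_n); k2 = f(t_n + h/2, y_n + (h/2)·k1); y_{n+1} = y_n + h·k2.
t=0.000000, y=-1.700000:
  k1 = f(0.000000, -1.700000) = 0.000000
  k2 = f(0.190000, -1.700000) = -0.310080
  y ← -1.700000 + 0.38·(-0.310080) = -1.817830
y(0.38) ≈ -1.8178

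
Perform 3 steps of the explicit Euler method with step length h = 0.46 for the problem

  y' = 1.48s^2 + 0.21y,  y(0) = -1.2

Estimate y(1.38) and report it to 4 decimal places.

Euler: y_{n+1} = y_n + h·f(s_n, y_n).
s=0.000000, y=-1.200000: f=-0.252000 → y ← -1.200000 + 0.46·(-0.252000) = -1.315920
s=0.460000, y=-1.315920: f=0.036825 → y ← -1.315920 + 0.46·0.036825 = -1.298981
s=0.920000, y=-1.298981: f=0.979886 → y ← -1.298981 + 0.46·0.979886 = -0.848233
y(1.38) ≈ -0.8482

-0.8482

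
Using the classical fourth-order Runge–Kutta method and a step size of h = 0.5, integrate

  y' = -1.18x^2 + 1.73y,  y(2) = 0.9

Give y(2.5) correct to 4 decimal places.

RK4: k1 = f(x_n, y_n); k2 = f(x_n + h/2, y_n + (h/2)·k1); k3 = f(x_n + h/2, y_n + (h/2)·k2); k4 = f(x_n + h, y_n + h·k3); y_{n+1} = y_n + (h/6)·(k1 + 2k2 + 2k3 + k4).
x=2.000000, y=0.900000:
  k1 = f(2.000000, 0.900000) = -3.163000
  k2 = f(2.250000, 0.109250) = -5.784747
  k3 = f(2.250000, -0.546187) = -6.918653
  k4 = f(2.500000, -2.559327) = -11.802635
  y ← 0.900000 + (0.5/6)·(k1 + 2k2 + 2k3 + k4) = -2.464370
y(2.5) ≈ -2.4644

-2.4644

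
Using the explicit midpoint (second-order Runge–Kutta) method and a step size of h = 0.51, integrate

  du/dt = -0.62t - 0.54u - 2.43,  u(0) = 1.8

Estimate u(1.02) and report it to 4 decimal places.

Midpoint: k1 = f(t_n, u_n); k2 = f(t_n + h/2, u_n + (h/2)·k1); u_{n+1} = u_n + h·k2.
t=0.000000, u=1.800000:
  k1 = f(0.000000, 1.800000) = -3.402000
  k2 = f(0.255000, 0.932490) = -3.091645
  u ← 1.800000 + 0.51·(-3.091645) = 0.223261
t=0.510000, u=0.223261:
  k1 = f(0.510000, 0.223261) = -2.866761
  k2 = f(0.765000, -0.507763) = -2.630108
  u ← 0.223261 + 0.51·(-2.630108) = -1.118094
u(1.02) ≈ -1.1181

-1.1181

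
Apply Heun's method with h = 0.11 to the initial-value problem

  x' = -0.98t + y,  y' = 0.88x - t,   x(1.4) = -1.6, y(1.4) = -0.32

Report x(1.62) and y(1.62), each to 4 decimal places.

-2.0673, -1.0025

Heun on (x,y): k1 = f(t_n, state_n); k2 = f(t_n + h, state_n + h·k1); state_{n+1} = state_n + (h/2)·(k1 + k2).
1.400000: (-1.600000, -0.320000)
  k1 = (-1.692000, -2.808000)
  predictor → (-1.786120, -0.628880)
  k2 = (-2.108680, -3.081786)
  → (-1.809037, -0.643938)
1.510000: (-1.809037, -0.643938)
  k1 = (-2.123738, -3.101953)
  predictor → (-2.042649, -0.985153)
  k2 = (-2.572753, -3.417531)
  → (-2.067344, -1.002510)
(x(1.62), y(1.62)) ≈ (-2.0673, -1.0025)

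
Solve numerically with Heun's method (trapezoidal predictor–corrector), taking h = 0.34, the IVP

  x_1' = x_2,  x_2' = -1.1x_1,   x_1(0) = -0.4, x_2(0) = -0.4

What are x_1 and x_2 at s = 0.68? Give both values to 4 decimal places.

Heun on (x_1,x_2): k1 = f(s_n, state_n); k2 = f(s_n + h, state_n + h·k1); state_{n+1} = state_n + (h/2)·(k1 + k2).
0.000000: (-0.400000, -0.400000)
  k1 = (-0.400000, 0.440000)
  predictor → (-0.536000, -0.250400)
  k2 = (-0.250400, 0.589600)
  → (-0.510568, -0.224968)
0.340000: (-0.510568, -0.224968)
  k1 = (-0.224968, 0.561625)
  predictor → (-0.587057, -0.034016)
  k2 = (-0.034016, 0.645763)
  → (-0.554595, -0.019712)
(x_1(0.68), x_2(0.68)) ≈ (-0.5546, -0.0197)

-0.5546, -0.0197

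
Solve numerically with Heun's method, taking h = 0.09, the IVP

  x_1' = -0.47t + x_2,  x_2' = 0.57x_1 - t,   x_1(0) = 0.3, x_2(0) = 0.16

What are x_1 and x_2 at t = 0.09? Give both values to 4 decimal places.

Heun on (x_1,x_2): k1 = f(t_n, state_n); k2 = f(t_n + h, state_n + h·k1); state_{n+1} = state_n + (h/2)·(k1 + k2).
0.000000: (0.300000, 0.160000)
  k1 = (0.160000, 0.171000)
  predictor → (0.314400, 0.175390)
  k2 = (0.133090, 0.089208)
  → (0.313189, 0.171709)
(x_1(0.09), x_2(0.09)) ≈ (0.3132, 0.1717)

0.3132, 0.1717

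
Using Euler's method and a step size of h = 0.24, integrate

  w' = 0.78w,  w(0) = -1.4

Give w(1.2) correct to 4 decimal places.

Euler: w_{n+1} = w_n + h·f(x_n, w_n).
x=0.000000, w=-1.400000: f=-1.092000 → w ← -1.400000 + 0.24·(-1.092000) = -1.662080
x=0.240000, w=-1.662080: f=-1.296422 → w ← -1.662080 + 0.24·(-1.296422) = -1.973221
x=0.480000, w=-1.973221: f=-1.539113 → w ← -1.973221 + 0.24·(-1.539113) = -2.342608
x=0.720000, w=-2.342608: f=-1.827235 → w ← -2.342608 + 0.24·(-1.827235) = -2.781145
x=0.960000, w=-2.781145: f=-2.169293 → w ← -2.781145 + 0.24·(-2.169293) = -3.301775
w(1.2) ≈ -3.3018

-3.3018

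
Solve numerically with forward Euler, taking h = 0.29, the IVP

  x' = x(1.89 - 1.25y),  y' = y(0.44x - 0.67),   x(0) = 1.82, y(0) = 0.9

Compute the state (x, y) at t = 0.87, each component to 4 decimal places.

3.1715, 1.1692

Euler on (x,y): x_{n+1} = x_n + h·x', y_{n+1} = y_n + h·y'.
0.000000: (1.820000, 0.900000); f=(1.392300, 0.117720) → (2.223767, 0.934139)
0.290000: (2.223767, 0.934139); f=(1.606286, 0.288142) → (2.689590, 1.017700)
0.580000: (2.689590, 1.017700); f=(1.661830, 0.522507) → (3.171521, 1.169227)
(x(0.87), y(0.87)) ≈ (3.1715, 1.1692)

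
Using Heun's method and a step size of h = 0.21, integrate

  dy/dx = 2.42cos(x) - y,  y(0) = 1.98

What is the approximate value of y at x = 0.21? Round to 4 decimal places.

2.0571

Heun: k1 = f(x_n, y_n); k2 = f(x_n + h, y_n + h·k1); y_{n+1} = y_n + (h/2)·(k1 + k2).
x=0.000000, y=1.980000:
  k1 = f(0.000000, 1.980000) = 0.440000
  k2 = f(0.210000, 2.072400) = 0.294435
  y ← 1.980000 + (0.21/2)·(0.440000 + 0.294435) = 2.057116
y(0.21) ≈ 2.0571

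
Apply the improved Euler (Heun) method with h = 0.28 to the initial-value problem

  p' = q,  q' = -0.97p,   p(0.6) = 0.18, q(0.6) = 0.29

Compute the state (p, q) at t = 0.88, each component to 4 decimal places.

0.2544, 0.2301

Heun on (p,q): k1 = f(t_n, state_n); k2 = f(t_n + h, state_n + h·k1); state_{n+1} = state_n + (h/2)·(k1 + k2).
0.600000: (0.180000, 0.290000)
  k1 = (0.290000, -0.174600)
  predictor → (0.261200, 0.241112)
  k2 = (0.241112, -0.253364)
  → (0.254356, 0.230085)
(p(0.88), q(0.88)) ≈ (0.2544, 0.2301)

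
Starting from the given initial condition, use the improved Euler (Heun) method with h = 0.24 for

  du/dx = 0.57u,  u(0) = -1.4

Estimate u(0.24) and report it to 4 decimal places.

-1.6046

Heun: k1 = f(x_n, u_n); k2 = f(x_n + h, u_n + h·k1); u_{n+1} = u_n + (h/2)·(k1 + k2).
x=0.000000, u=-1.400000:
  k1 = f(0.000000, -1.400000) = -0.798000
  k2 = f(0.240000, -1.591520) = -0.907166
  u ← -1.400000 + (0.24/2)·(-0.798000 + (-0.907166)) = -1.604620
u(0.24) ≈ -1.6046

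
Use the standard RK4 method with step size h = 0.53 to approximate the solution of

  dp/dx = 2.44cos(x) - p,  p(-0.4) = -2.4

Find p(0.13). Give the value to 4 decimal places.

-0.4280

RK4: k1 = f(x_n, p_n); k2 = f(x_n + h/2, p_n + (h/2)·k1); k3 = f(x_n + h/2, p_n + (h/2)·k2); k4 = f(x_n + h, p_n + h·k3); p_{n+1} = p_n + (h/6)·(k1 + 2k2 + 2k3 + k4).
x=-0.400000, p=-2.400000:
  k1 = f(-0.400000, -2.400000) = 4.647389
  k2 = f(-0.135000, -1.168442) = 3.586241
  k3 = f(-0.135000, -1.449646) = 3.867445
  k4 = f(0.130000, -0.350254) = 2.769665
  p ← -2.400000 + (0.53/6)·(k1 + 2k2 + 2k3 + k4) = -0.428009
p(0.13) ≈ -0.4280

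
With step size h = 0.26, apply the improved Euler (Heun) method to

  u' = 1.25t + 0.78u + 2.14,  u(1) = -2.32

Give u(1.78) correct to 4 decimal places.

Heun: k1 = f(t_n, u_n); k2 = f(t_n + h, u_n + h·k1); u_{n+1} = u_n + (h/2)·(k1 + k2).
t=1.000000, u=-2.320000:
  k1 = f(1.000000, -2.320000) = 1.580400
  k2 = f(1.260000, -1.909096) = 2.225905
  u ← -2.320000 + (0.26/2)·(1.580400 + 2.225905) = -1.825180
t=1.260000, u=-1.825180:
  k1 = f(1.260000, -1.825180) = 2.291359
  k2 = f(1.520000, -1.229427) = 3.081047
  u ← -1.825180 + (0.26/2)·(2.291359 + 3.081047) = -1.126768
t=1.520000, u=-1.126768:
  k1 = f(1.520000, -1.126768) = 3.161121
  k2 = f(1.780000, -0.304876) = 4.127197
  u ← -1.126768 + (0.26/2)·(3.161121 + 4.127197) = -0.179286
u(1.78) ≈ -0.1793

-0.1793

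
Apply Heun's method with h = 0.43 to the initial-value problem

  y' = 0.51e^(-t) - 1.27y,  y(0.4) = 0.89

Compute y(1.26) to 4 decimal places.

Heun: k1 = f(t_n, y_n); k2 = f(t_n + h, y_n + h·k1); y_{n+1} = y_n + (h/2)·(k1 + k2).
t=0.400000, y=0.890000:
  k1 = f(0.400000, 0.890000) = -0.788437
  k2 = f(0.830000, 0.550972) = -0.477350
  y ← 0.890000 + (0.43/2)·(-0.788437 + (-0.477350)) = 0.617856
t=0.830000, y=0.617856:
  k1 = f(0.830000, 0.617856) = -0.562292
  k2 = f(1.260000, 0.376070) = -0.332946
  y ← 0.617856 + (0.43/2)·(-0.562292 + (-0.332946)) = 0.425380
y(1.26) ≈ 0.4254

0.4254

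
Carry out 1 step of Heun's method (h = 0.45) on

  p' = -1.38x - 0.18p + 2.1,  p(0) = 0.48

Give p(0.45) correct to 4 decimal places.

1.2097

Heun: k1 = f(x_n, p_n); k2 = f(x_n + h, p_n + h·k1); p_{n+1} = p_n + (h/2)·(k1 + k2).
x=0.000000, p=0.480000:
  k1 = f(0.000000, 0.480000) = 2.013600
  k2 = f(0.450000, 1.386120) = 1.229498
  p ← 0.480000 + (0.45/2)·(2.013600 + 1.229498) = 1.209697
p(0.45) ≈ 1.2097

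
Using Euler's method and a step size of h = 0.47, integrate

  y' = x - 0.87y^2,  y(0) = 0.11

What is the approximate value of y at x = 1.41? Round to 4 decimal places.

0.7210

Euler: y_{n+1} = y_n + h·f(x_n, y_n).
x=0.000000, y=0.110000: f=-0.010527 → y ← 0.110000 + 0.47·(-0.010527) = 0.105052
x=0.470000, y=0.105052: f=0.460399 → y ← 0.105052 + 0.47·0.460399 = 0.321440
x=0.940000, y=0.321440: f=0.850109 → y ← 0.321440 + 0.47·0.850109 = 0.720991
y(1.41) ≈ 0.7210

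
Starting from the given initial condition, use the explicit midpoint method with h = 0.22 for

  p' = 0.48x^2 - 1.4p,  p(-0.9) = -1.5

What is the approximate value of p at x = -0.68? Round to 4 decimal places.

Midpoint: k1 = f(x_n, p_n); k2 = f(x_n + h/2, p_n + (h/2)·k1); p_{n+1} = p_n + h·k2.
x=-0.900000, p=-1.500000:
  k1 = f(-0.900000, -1.500000) = 2.488800
  k2 = f(-0.790000, -1.226232) = 2.016293
  p ← -1.500000 + 0.22·2.016293 = -1.056416
p(-0.68) ≈ -1.0564

-1.0564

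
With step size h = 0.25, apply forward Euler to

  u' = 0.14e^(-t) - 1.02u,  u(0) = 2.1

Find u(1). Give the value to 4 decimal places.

0.7089

Euler: u_{n+1} = u_n + h·f(t_n, u_n).
t=0.000000, u=2.100000: f=-2.002000 → u ← 2.100000 + 0.25·(-2.002000) = 1.599500
t=0.250000, u=1.599500: f=-1.522458 → u ← 1.599500 + 0.25·(-1.522458) = 1.218886
t=0.500000, u=1.218886: f=-1.158349 → u ← 1.218886 + 0.25·(-1.158349) = 0.929298
t=0.750000, u=0.929298: f=-0.881753 → u ← 0.929298 + 0.25·(-0.881753) = 0.708860
u(1) ≈ 0.7089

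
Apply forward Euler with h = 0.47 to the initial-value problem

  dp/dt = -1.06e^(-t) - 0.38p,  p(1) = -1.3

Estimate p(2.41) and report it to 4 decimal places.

-1.0098

Euler: p_{n+1} = p_n + h·f(t_n, p_n).
t=1.000000, p=-1.300000: f=0.104048 → p ← -1.300000 + 0.47·0.104048 = -1.251098
t=1.470000, p=-1.251098: f=0.231696 → p ← -1.251098 + 0.47·0.231696 = -1.142200
t=1.940000, p=-1.142200: f=0.281710 → p ← -1.142200 + 0.47·0.281710 = -1.009797
p(2.41) ≈ -1.0098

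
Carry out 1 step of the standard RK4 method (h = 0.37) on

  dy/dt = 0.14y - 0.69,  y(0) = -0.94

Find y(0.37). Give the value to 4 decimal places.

-1.2520

RK4: k1 = f(t_n, y_n); k2 = f(t_n + h/2, y_n + (h/2)·k1); k3 = f(t_n + h/2, y_n + (h/2)·k2); k4 = f(t_n + h, y_n + h·k3); y_{n+1} = y_n + (h/6)·(k1 + 2k2 + 2k3 + k4).
t=0.000000, y=-0.940000:
  k1 = f(0.000000, -0.940000) = -0.821600
  k2 = f(0.185000, -1.091996) = -0.842879
  k3 = f(0.185000, -1.095933) = -0.843431
  k4 = f(0.370000, -1.252069) = -0.865290
  y ← -0.940000 + (0.37/6)·(k1 + 2k2 + 2k3 + k4) = -1.252003
y(0.37) ≈ -1.2520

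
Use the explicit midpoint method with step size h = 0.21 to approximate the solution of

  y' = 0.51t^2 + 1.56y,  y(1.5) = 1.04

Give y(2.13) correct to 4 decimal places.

Midpoint: k1 = f(t_n, y_n); k2 = f(t_n + h/2, y_n + (h/2)·k1); y_{n+1} = y_n + h·k2.
t=1.500000, y=1.040000:
  k1 = f(1.500000, 1.040000) = 2.769900
  k2 = f(1.605000, 1.330839) = 3.389882
  y ← 1.040000 + 0.21·3.389882 = 1.751875
t=1.710000, y=1.751875:
  k1 = f(1.710000, 1.751875) = 4.224216
  k2 = f(1.815000, 2.195418) = 5.104907
  y ← 1.751875 + 0.21·5.104907 = 2.823906
t=1.920000, y=2.823906:
  k1 = f(1.920000, 2.823906) = 6.285357
  k2 = f(2.025000, 3.483868) = 7.526153
  y ← 2.823906 + 0.21·7.526153 = 4.404398
y(2.13) ≈ 4.4044

4.4044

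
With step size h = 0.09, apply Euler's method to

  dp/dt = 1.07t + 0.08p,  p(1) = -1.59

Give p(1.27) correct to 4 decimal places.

Euler: p_{n+1} = p_n + h·f(t_n, p_n).
t=1.000000, p=-1.590000: f=0.942800 → p ← -1.590000 + 0.09·0.942800 = -1.505148
t=1.090000, p=-1.505148: f=1.045888 → p ← -1.505148 + 0.09·1.045888 = -1.411018
t=1.180000, p=-1.411018: f=1.149719 → p ← -1.411018 + 0.09·1.149719 = -1.307543
p(1.27) ≈ -1.3075

-1.3075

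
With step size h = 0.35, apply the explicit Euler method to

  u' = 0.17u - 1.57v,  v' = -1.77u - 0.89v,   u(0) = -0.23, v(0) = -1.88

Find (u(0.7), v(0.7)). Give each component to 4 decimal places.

Euler on (u,v): u_{n+1} = u_n + h·u', v_{n+1} = v_n + h·v'.
0.000000: (-0.230000, -1.880000); f=(2.912500, 2.080300) → (0.789375, -1.151895)
0.350000: (0.789375, -1.151895); f=(1.942669, -0.372007) → (1.469309, -1.282098)
(u(0.7), v(0.7)) ≈ (1.4693, -1.2821)

1.4693, -1.2821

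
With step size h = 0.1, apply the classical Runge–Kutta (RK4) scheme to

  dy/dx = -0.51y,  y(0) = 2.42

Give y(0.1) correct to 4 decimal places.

RK4: k1 = f(x_n, y_n); k2 = f(x_n + h/2, y_n + (h/2)·k1); k3 = f(x_n + h/2, y_n + (h/2)·k2); k4 = f(x_n + h, y_n + h·k3); y_{n+1} = y_n + (h/6)·(k1 + 2k2 + 2k3 + k4).
x=0.000000, y=2.420000:
  k1 = f(0.000000, 2.420000) = -1.234200
  k2 = f(0.050000, 2.358290) = -1.202728
  k3 = f(0.050000, 2.359864) = -1.203530
  k4 = f(0.100000, 2.299647) = -1.172820
  y ← 2.420000 + (0.1/6)·(k1 + 2k2 + 2k3 + k4) = 2.299674
y(0.1) ≈ 2.2997

2.2997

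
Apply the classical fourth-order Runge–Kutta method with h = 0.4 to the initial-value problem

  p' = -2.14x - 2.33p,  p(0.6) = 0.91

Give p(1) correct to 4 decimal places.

-0.0988

RK4: k1 = f(x_n, p_n); k2 = f(x_n + h/2, p_n + (h/2)·k1); k3 = f(x_n + h/2, p_n + (h/2)·k2); k4 = f(x_n + h, p_n + h·k3); p_{n+1} = p_n + (h/6)·(k1 + 2k2 + 2k3 + k4).
x=0.600000, p=0.910000:
  k1 = f(0.600000, 0.910000) = -3.404300
  k2 = f(0.800000, 0.229140) = -2.245896
  k3 = f(0.800000, 0.460821) = -2.785712
  k4 = f(1.000000, -0.204285) = -1.664016
  p ← 0.910000 + (0.4/6)·(k1 + 2k2 + 2k3 + k4) = -0.098769
p(1) ≈ -0.0988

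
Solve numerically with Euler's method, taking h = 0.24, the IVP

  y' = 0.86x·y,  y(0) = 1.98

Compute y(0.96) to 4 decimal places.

2.6234

Euler: y_{n+1} = y_n + h·f(x_n, y_n).
x=0.000000, y=1.980000: f=0.000000 → y ← 1.980000 + 0.24·0.000000 = 1.980000
x=0.240000, y=1.980000: f=0.408672 → y ← 1.980000 + 0.24·0.408672 = 2.078081
x=0.480000, y=2.078081: f=0.857832 → y ← 2.078081 + 0.24·0.857832 = 2.283961
x=0.720000, y=2.283961: f=1.414229 → y ← 2.283961 + 0.24·1.414229 = 2.623376
y(0.96) ≈ 2.6234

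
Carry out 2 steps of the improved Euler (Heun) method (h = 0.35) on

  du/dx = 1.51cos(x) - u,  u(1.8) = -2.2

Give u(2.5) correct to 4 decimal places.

Heun: k1 = f(x_n, u_n); k2 = f(x_n + h, u_n + h·k1); u_{n+1} = u_n + (h/2)·(k1 + k2).
x=1.800000, u=-2.200000:
  k1 = f(1.800000, -2.200000) = 1.856925
  k2 = f(2.150000, -1.550076) = 0.723566
  u ← -2.200000 + (0.35/2)·(1.856925 + 0.723566) = -1.748414
x=2.150000, u=-1.748414:
  k1 = f(2.150000, -1.748414) = 0.921904
  k2 = f(2.500000, -1.425748) = 0.216021
  u ← -1.748414 + (0.35/2)·(0.921904 + 0.216021) = -1.549277
u(2.5) ≈ -1.5493

-1.5493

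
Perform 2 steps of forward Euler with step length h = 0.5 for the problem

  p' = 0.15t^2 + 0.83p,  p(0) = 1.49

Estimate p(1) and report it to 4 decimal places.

Euler: p_{n+1} = p_n + h·f(t_n, p_n).
t=0.000000, p=1.490000: f=1.236700 → p ← 1.490000 + 0.5·1.236700 = 2.108350
t=0.500000, p=2.108350: f=1.787430 → p ← 2.108350 + 0.5·1.787430 = 3.002065
p(1) ≈ 3.0021

3.0021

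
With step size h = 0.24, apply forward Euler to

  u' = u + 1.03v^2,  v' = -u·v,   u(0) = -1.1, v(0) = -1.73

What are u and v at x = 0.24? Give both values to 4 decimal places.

Euler on (u,v): u_{n+1} = u_n + h·u', v_{n+1} = v_n + h·v'.
0.000000: (-1.100000, -1.730000); f=(1.982687, -1.903000) → (-0.624155, -2.186720)
(u(0.24), v(0.24)) ≈ (-0.6242, -2.1867)

-0.6242, -2.1867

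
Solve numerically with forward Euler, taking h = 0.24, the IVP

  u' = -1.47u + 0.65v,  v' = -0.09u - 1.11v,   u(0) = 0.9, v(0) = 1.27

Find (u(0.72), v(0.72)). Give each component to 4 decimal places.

Euler on (u,v): u_{n+1} = u_n + h·u', v_{n+1} = v_n + h·v'.
0.000000: (0.900000, 1.270000); f=(-0.497500, -1.490700) → (0.780600, 0.912232)
0.240000: (0.780600, 0.912232); f=(-0.554531, -1.082832) → (0.647513, 0.652352)
0.480000: (0.647513, 0.652352); f=(-0.527814, -0.782387) → (0.520837, 0.464579)
(u(0.72), v(0.72)) ≈ (0.5208, 0.4646)

0.5208, 0.4646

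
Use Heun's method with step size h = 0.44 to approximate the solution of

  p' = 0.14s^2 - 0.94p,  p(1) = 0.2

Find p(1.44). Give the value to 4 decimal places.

Heun: k1 = f(s_n, p_n); k2 = f(s_n + h, p_n + h·k1); p_{n+1} = p_n + (h/2)·(k1 + k2).
s=1.000000, p=0.200000:
  k1 = f(1.000000, 0.200000) = -0.048000
  k2 = f(1.440000, 0.178880) = 0.122157
  p ← 0.200000 + (0.44/2)·(-0.048000 + 0.122157) = 0.216314
p(1.44) ≈ 0.2163

0.2163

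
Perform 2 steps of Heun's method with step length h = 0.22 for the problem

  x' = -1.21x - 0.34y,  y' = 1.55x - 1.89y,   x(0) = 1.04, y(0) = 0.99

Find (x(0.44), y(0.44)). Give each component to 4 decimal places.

0.5146, 0.7481

Heun on (x,y): k1 = f(t_n, state_n); k2 = f(t_n + h, state_n + h·k1); state_{n+1} = state_n + (h/2)·(k1 + k2).
0.000000: (1.040000, 0.990000)
  k1 = (-1.595000, -0.259100)
  predictor → (0.689100, 0.932998)
  k2 = (-1.151030, -0.695261)
  → (0.737937, 0.885020)
0.220000: (0.737937, 0.885020)
  k1 = (-1.193810, -0.528886)
  predictor → (0.475298, 0.768665)
  k2 = (-0.836457, -0.716065)
  → (0.514607, 0.748076)
(x(0.44), y(0.44)) ≈ (0.5146, 0.7481)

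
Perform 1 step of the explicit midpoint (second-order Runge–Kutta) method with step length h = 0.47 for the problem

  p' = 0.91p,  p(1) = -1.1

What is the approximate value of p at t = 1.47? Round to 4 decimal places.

-1.6711

Midpoint: k1 = f(t_n, p_n); k2 = f(t_n + h/2, p_n + (h/2)·k1); p_{n+1} = p_n + h·k2.
t=1.000000, p=-1.100000:
  k1 = f(1.000000, -1.100000) = -1.001000
  k2 = f(1.235000, -1.335235) = -1.215064
  p ← -1.100000 + 0.47·(-1.215064) = -1.671080
p(1.47) ≈ -1.6711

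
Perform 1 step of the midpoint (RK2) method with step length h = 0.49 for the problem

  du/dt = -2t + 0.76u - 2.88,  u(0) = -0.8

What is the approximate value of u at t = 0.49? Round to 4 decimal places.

Midpoint: k1 = f(t_n, u_n); k2 = f(t_n + h/2, u_n + (h/2)·k1); u_{n+1} = u_n + h·k2.
t=0.000000, u=-0.800000:
  k1 = f(0.000000, -0.800000) = -3.488000
  k2 = f(0.245000, -1.654560) = -4.627466
  u ← -0.800000 + 0.49·(-4.627466) = -3.067458
u(0.49) ≈ -3.0675

-3.0675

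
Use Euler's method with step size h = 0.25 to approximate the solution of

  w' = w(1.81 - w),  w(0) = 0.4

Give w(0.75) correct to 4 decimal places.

0.9081

Euler: w_{n+1} = w_n + h·f(t_n, w_n).
t=0.000000, w=0.400000: f=0.564000 → w ← 0.400000 + 0.25·0.564000 = 0.541000
t=0.250000, w=0.541000: f=0.686529 → w ← 0.541000 + 0.25·0.686529 = 0.712632
t=0.500000, w=0.712632: f=0.782020 → w ← 0.712632 + 0.25·0.782020 = 0.908137
w(0.75) ≈ 0.9081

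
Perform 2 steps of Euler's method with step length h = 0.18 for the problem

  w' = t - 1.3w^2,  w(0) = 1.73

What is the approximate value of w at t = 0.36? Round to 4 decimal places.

Euler: w_{n+1} = w_n + h·f(t_n, w_n).
t=0.000000, w=1.730000: f=-3.890770 → w ← 1.730000 + 0.18·(-3.890770) = 1.029661
t=0.180000, w=1.029661: f=-1.198263 → w ← 1.029661 + 0.18·(-1.198263) = 0.813974
w(0.36) ≈ 0.8140

0.8140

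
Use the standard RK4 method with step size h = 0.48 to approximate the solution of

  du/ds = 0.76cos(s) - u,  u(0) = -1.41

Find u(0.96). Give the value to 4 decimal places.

RK4: k1 = f(s_n, u_n); k2 = f(s_n + h/2, u_n + (h/2)·k1); k3 = f(s_n + h/2, u_n + (h/2)·k2); k4 = f(s_n + h, u_n + h·k3); u_{n+1} = u_n + (h/6)·(k1 + 2k2 + 2k3 + k4).
s=0.000000, u=-1.410000:
  k1 = f(0.000000, -1.410000) = 2.170000
  k2 = f(0.240000, -0.889200) = 1.627417
  k3 = f(0.240000, -1.019420) = 1.757637
  k4 = f(0.480000, -0.566334) = 1.240450
  u ← -1.410000 + (0.48/6)·(k1 + 2k2 + 2k3 + k4) = -0.595555
s=0.480000, u=-0.595555:
  k1 = f(0.480000, -0.595555) = 1.269672
  k2 = f(0.720000, -0.290834) = 0.862207
  k3 = f(0.720000, -0.388626) = 0.959998
  k4 = f(0.960000, -0.134756) = 0.570631
  u ← -0.595555 + (0.48/6)·(k1 + 2k2 + 2k3 + k4) = -0.156778
u(0.96) ≈ -0.1568

-0.1568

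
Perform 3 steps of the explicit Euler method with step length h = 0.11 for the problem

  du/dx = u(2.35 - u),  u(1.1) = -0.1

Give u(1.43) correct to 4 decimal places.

-0.2062

Euler: u_{n+1} = u_n + h·f(x_n, u_n).
x=1.100000, u=-0.100000: f=-0.245000 → u ← -0.100000 + 0.11·(-0.245000) = -0.126950
x=1.210000, u=-0.126950: f=-0.314449 → u ← -0.126950 + 0.11·(-0.314449) = -0.161539
x=1.320000, u=-0.161539: f=-0.405712 → u ← -0.161539 + 0.11·(-0.405712) = -0.206168
u(1.43) ≈ -0.2062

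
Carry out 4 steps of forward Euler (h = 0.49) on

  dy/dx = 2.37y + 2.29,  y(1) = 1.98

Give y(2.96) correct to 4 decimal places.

63.3216

Euler: y_{n+1} = y_n + h·f(x_n, y_n).
x=1.000000, y=1.980000: f=6.982600 → y ← 1.980000 + 0.49·6.982600 = 5.401474
x=1.490000, y=5.401474: f=15.091493 → y ← 5.401474 + 0.49·15.091493 = 12.796306
x=1.980000, y=12.796306: f=32.617245 → y ← 12.796306 + 0.49·32.617245 = 28.778756
x=2.470000, y=28.778756: f=70.495651 → y ← 28.778756 + 0.49·70.495651 = 63.321625
y(2.96) ≈ 63.3216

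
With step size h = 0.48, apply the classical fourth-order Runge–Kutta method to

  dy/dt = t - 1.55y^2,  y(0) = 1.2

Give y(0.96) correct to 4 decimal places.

0.7053

RK4: k1 = f(t_n, y_n); k2 = f(t_n + h/2, y_n + (h/2)·k1); k3 = f(t_n + h/2, y_n + (h/2)·k2); k4 = f(t_n + h, y_n + h·k3); y_{n+1} = y_n + (h/6)·(k1 + 2k2 + 2k3 + k4).
t=0.000000, y=1.200000:
  k1 = f(0.000000, 1.200000) = -2.232000
  k2 = f(0.240000, 0.664320) = -0.444048
  k3 = f(0.240000, 1.093429) = -1.613158
  k4 = f(0.480000, 0.425684) = 0.199129
  y ← 1.200000 + (0.48/6)·(k1 + 2k2 + 2k3 + k4) = 0.708217
t=0.480000, y=0.708217:
  k1 = f(0.480000, 0.708217) = -0.297436
  k2 = f(0.720000, 0.636833) = 0.091388
  k3 = f(0.720000, 0.730151) = -0.106336
  k4 = f(0.960000, 0.657176) = 0.290585
  y ← 0.708217 + (0.48/6)·(k1 + 2k2 + 2k3 + k4) = 0.705278
y(0.96) ≈ 0.7053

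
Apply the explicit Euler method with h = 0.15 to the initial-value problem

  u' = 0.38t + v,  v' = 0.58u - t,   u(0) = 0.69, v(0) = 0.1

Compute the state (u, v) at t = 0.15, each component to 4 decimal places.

Euler on (u,v): u_{n+1} = u_n + h·u', v_{n+1} = v_n + h·v'.
0.000000: (0.690000, 0.100000); f=(0.100000, 0.400200) → (0.705000, 0.160030)
(u(0.15), v(0.15)) ≈ (0.7050, 0.1600)

0.7050, 0.1600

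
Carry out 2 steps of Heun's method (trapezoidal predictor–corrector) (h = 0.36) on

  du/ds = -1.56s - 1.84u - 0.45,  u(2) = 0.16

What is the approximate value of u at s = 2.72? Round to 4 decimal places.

-1.5813

Heun: k1 = f(s_n, u_n); k2 = f(s_n + h, u_n + h·k1); u_{n+1} = u_n + (h/2)·(k1 + k2).
s=2.000000, u=0.160000:
  k1 = f(2.000000, 0.160000) = -3.864400
  k2 = f(2.360000, -1.231184) = -1.866221
  u ← 0.160000 + (0.36/2)·(-3.864400 + (-1.866221)) = -0.871512
s=2.360000, u=-0.871512:
  k1 = f(2.360000, -0.871512) = -2.528018
  k2 = f(2.720000, -1.781598) = -1.415059
  u ← -0.871512 + (0.36/2)·(-2.528018 + (-1.415059)) = -1.581266
u(2.72) ≈ -1.5813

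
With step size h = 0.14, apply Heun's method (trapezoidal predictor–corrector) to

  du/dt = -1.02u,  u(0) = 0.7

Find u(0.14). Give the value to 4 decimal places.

0.6072

Heun: k1 = f(t_n, u_n); k2 = f(t_n + h, u_n + h·k1); u_{n+1} = u_n + (h/2)·(k1 + k2).
t=0.000000, u=0.700000:
  k1 = f(0.000000, 0.700000) = -0.714000
  k2 = f(0.140000, 0.600040) = -0.612041
  u ← 0.700000 + (0.14/2)·(-0.714000 + (-0.612041)) = 0.607177
u(0.14) ≈ 0.6072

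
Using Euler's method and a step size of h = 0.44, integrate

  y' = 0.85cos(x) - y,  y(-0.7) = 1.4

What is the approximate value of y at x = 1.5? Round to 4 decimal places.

0.6374

Euler: y_{n+1} = y_n + h·f(x_n, y_n).
x=-0.700000, y=1.400000: f=-0.749884 → y ← 1.400000 + 0.44·(-0.749884) = 1.070051
x=-0.260000, y=1.070051: f=-0.248619 → y ← 1.070051 + 0.44·(-0.248619) = 0.960658
x=0.180000, y=0.960658: f=-0.124391 → y ← 0.960658 + 0.44·(-0.124391) = 0.905926
x=0.620000, y=0.905926: f=-0.214130 → y ← 0.905926 + 0.44·(-0.214130) = 0.811709
x=1.060000, y=0.811709: f=-0.396168 → y ← 0.811709 + 0.44·(-0.396168) = 0.637395
y(1.5) ≈ 0.6374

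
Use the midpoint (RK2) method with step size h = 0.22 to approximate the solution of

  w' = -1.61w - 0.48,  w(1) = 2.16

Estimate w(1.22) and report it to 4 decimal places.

Midpoint: k1 = f(t_n, w_n); k2 = f(t_n + h/2, w_n + (h/2)·k1); w_{n+1} = w_n + h·k2.
t=1.000000, w=2.160000:
  k1 = f(1.000000, 2.160000) = -3.957600
  k2 = f(1.110000, 1.724664) = -3.256709
  w ← 2.160000 + 0.22·(-3.256709) = 1.443524
w(1.22) ≈ 1.4435

1.4435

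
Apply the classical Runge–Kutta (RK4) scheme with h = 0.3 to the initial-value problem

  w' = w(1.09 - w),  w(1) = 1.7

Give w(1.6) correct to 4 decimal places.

RK4: k1 = f(x_n, w_n); k2 = f(x_n + h/2, w_n + (h/2)·k1); k3 = f(x_n + h/2, w_n + (h/2)·k2); k4 = f(x_n + h, w_n + h·k3); w_{n+1} = w_n + (h/6)·(k1 + 2k2 + 2k3 + k4).
x=1.000000, w=1.700000:
  k1 = f(1.000000, 1.700000) = -1.037000
  k2 = f(1.150000, 1.544450) = -0.701875
  k3 = f(1.150000, 1.594719) = -0.804884
  k4 = f(1.300000, 1.458535) = -0.537521
  w ← 1.700000 + (0.3/6)·(k1 + 2k2 + 2k3 + k4) = 1.470598
x=1.300000, w=1.470598:
  k1 = f(1.300000, 1.470598) = -0.559707
  k2 = f(1.450000, 1.386642) = -0.411336
  k3 = f(1.450000, 1.408898) = -0.449294
  k4 = f(1.600000, 1.335810) = -0.328355
  w ← 1.470598 + (0.3/6)·(k1 + 2k2 + 2k3 + k4) = 1.340132
w(1.6) ≈ 1.3401

1.3401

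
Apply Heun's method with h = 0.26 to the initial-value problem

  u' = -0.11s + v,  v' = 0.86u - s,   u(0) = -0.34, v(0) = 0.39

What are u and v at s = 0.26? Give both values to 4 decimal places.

-0.2522, 0.2915

Heun on (u,v): k1 = f(s_n, state_n); k2 = f(s_n + h, state_n + h·k1); state_{n+1} = state_n + (h/2)·(k1 + k2).
0.000000: (-0.340000, 0.390000)
  k1 = (0.390000, -0.292400)
  predictor → (-0.238600, 0.313976)
  k2 = (0.285376, -0.465196)
  → (-0.252201, 0.291513)
(u(0.26), v(0.26)) ≈ (-0.2522, 0.2915)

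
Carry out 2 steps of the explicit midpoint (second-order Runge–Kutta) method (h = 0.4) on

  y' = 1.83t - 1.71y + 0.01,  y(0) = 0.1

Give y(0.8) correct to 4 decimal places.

0.4539

Midpoint: k1 = f(t_n, y_n); k2 = f(t_n + h/2, y_n + (h/2)·k1); y_{n+1} = y_n + h·k2.
t=0.000000, y=0.100000:
  k1 = f(0.000000, 0.100000) = -0.161000
  k2 = f(0.200000, 0.067800) = 0.260062
  y ← 0.100000 + 0.4·0.260062 = 0.204025
t=0.400000, y=0.204025:
  k1 = f(0.400000, 0.204025) = 0.393118
  k2 = f(0.600000, 0.282648) = 0.624671
  y ← 0.204025 + 0.4·0.624671 = 0.453893
y(0.8) ≈ 0.4539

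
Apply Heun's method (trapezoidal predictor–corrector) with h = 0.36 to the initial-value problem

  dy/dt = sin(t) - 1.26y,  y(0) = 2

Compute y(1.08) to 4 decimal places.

0.8973

Heun: k1 = f(t_n, y_n); k2 = f(t_n + h, y_n + h·k1); y_{n+1} = y_n + (h/2)·(k1 + k2).
t=0.000000, y=2.000000:
  k1 = f(0.000000, 2.000000) = -2.520000
  k2 = f(0.360000, 1.092800) = -1.024654
  y ← 2.000000 + (0.36/2)·(-2.520000 + (-1.024654)) = 1.361962
t=0.360000, y=1.361962:
  k1 = f(0.360000, 1.361962) = -1.363798
  k2 = f(0.720000, 0.870995) = -0.438069
  y ← 1.361962 + (0.36/2)·(-1.363798 + (-0.438069)) = 1.037626
t=0.720000, y=1.037626:
  k1 = f(0.720000, 1.037626) = -0.648024
  k2 = f(1.080000, 0.804337) = -0.131507
  y ← 1.037626 + (0.36/2)·(-0.648024 + (-0.131507)) = 0.897311
y(1.08) ≈ 0.8973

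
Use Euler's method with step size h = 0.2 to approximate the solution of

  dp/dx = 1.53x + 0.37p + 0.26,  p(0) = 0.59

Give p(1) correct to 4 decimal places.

1.8035

Euler: p_{n+1} = p_n + h·f(x_n, p_n).
x=0.000000, p=0.590000: f=0.478300 → p ← 0.590000 + 0.2·0.478300 = 0.685660
x=0.200000, p=0.685660: f=0.819694 → p ← 0.685660 + 0.2·0.819694 = 0.849599
x=0.400000, p=0.849599: f=1.186352 → p ← 0.849599 + 0.2·1.186352 = 1.086869
x=0.600000, p=1.086869: f=1.580142 → p ← 1.086869 + 0.2·1.580142 = 1.402897
x=0.800000, p=1.402897: f=2.003072 → p ← 1.402897 + 0.2·2.003072 = 1.803512
p(1) ≈ 1.8035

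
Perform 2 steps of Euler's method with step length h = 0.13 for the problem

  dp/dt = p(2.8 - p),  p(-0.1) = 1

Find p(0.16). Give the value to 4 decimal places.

1.4852

Euler: p_{n+1} = p_n + h·f(t_n, p_n).
t=-0.100000, p=1.000000: f=1.800000 → p ← 1.000000 + 0.13·1.800000 = 1.234000
t=0.030000, p=1.234000: f=1.932444 → p ← 1.234000 + 0.13·1.932444 = 1.485218
p(0.16) ≈ 1.4852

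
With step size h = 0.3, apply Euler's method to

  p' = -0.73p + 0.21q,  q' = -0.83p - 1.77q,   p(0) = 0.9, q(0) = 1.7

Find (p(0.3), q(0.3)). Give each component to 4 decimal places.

Euler on (p,q): p_{n+1} = p_n + h·p', q_{n+1} = q_n + h·q'.
0.000000: (0.900000, 1.700000); f=(-0.300000, -3.756000) → (0.810000, 0.573200)
(p(0.3), q(0.3)) ≈ (0.8100, 0.5732)

0.8100, 0.5732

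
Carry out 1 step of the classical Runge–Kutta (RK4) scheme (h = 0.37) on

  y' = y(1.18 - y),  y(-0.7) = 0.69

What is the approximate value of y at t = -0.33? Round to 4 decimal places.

0.8088

RK4: k1 = f(t_n, y_n); k2 = f(t_n + h/2, y_n + (h/2)·k1); k3 = f(t_n + h/2, y_n + (h/2)·k2); k4 = f(t_n + h, y_n + h·k3); y_{n+1} = y_n + (h/6)·(k1 + 2k2 + 2k3 + k4).
t=-0.700000, y=0.690000:
  k1 = f(-0.700000, 0.690000) = 0.338100
  k2 = f(-0.515000, 0.752548) = 0.321678
  k3 = f(-0.515000, 0.749510) = 0.322656
  k4 = f(-0.330000, 0.809383) = 0.299971
  y ← 0.690000 + (0.37/6)·(k1 + 2k2 + 2k3 + k4) = 0.808816
y(-0.33) ≈ 0.8088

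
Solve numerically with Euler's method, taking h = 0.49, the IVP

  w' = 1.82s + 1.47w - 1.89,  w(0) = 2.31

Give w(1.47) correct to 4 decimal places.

Euler: w_{n+1} = w_n + h·f(s_n, w_n).
s=0.000000, w=2.310000: f=1.505700 → w ← 2.310000 + 0.49·1.505700 = 3.047793
s=0.490000, w=3.047793: f=3.482056 → w ← 3.047793 + 0.49·3.482056 = 4.754000
s=0.980000, w=4.754000: f=6.881980 → w ← 4.754000 + 0.49·6.881980 = 8.126171
w(1.47) ≈ 8.1262

8.1262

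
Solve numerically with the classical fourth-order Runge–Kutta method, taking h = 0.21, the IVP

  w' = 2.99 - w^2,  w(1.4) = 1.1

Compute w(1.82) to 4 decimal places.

1.5576

RK4: k1 = f(x_n, w_n); k2 = f(x_n + h/2, w_n + (h/2)·k1); k3 = f(x_n + h/2, w_n + (h/2)·k2); k4 = f(x_n + h, w_n + h·k3); w_{n+1} = w_n + (h/6)·(k1 + 2k2 + 2k3 + k4).
x=1.400000, w=1.100000:
  k1 = f(1.400000, 1.100000) = 1.780000
  k2 = f(1.505000, 1.286900) = 1.333888
  k3 = f(1.505000, 1.240058) = 1.452255
  k4 = f(1.610000, 1.404974) = 1.016049
  w ← 1.100000 + (0.21/6)·(k1 + 2k2 + 2k3 + k4) = 1.392892
x=1.610000, w=1.392892:
  k1 = f(1.610000, 1.392892) = 1.049852
  k2 = f(1.715000, 1.503126) = 0.730611
  k3 = f(1.715000, 1.469606) = 0.830258
  k4 = f(1.820000, 1.567246) = 0.533740
  w ← 1.392892 + (0.21/6)·(k1 + 2k2 + 2k3 + k4) = 1.557578
w(1.82) ≈ 1.5576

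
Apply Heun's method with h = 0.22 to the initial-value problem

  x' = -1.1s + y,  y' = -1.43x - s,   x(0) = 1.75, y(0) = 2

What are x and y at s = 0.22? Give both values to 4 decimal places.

Heun on (x,y): k1 = f(s_n, state_n); k2 = f(s_n + h, state_n + h·k1); state_{n+1} = state_n + (h/2)·(k1 + k2).
0.000000: (1.750000, 2.000000)
  k1 = (2.000000, -2.502500)
  predictor → (2.190000, 1.449450)
  k2 = (1.207450, -3.351700)
  → (2.102819, 1.356038)
(x(0.22), y(0.22)) ≈ (2.1028, 1.3560)

2.1028, 1.3560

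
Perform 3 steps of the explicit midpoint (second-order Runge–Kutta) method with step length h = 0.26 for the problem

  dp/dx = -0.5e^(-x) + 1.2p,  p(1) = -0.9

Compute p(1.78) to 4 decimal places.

Midpoint: k1 = f(x_n, p_n); k2 = f(x_n + h/2, p_n + (h/2)·k1); p_{n+1} = p_n + h·k2.
x=1.000000, p=-0.900000:
  k1 = f(1.000000, -0.900000) = -1.263940
  k2 = f(1.130000, -1.064312) = -1.438691
  p ← -0.900000 + 0.26·(-1.438691) = -1.274060
x=1.260000, p=-1.274060:
  k1 = f(1.260000, -1.274060) = -1.670699
  k2 = f(1.390000, -1.491251) = -1.914038
  p ← -1.274060 + 0.26·(-1.914038) = -1.771710
x=1.520000, p=-1.771710:
  k1 = f(1.520000, -1.771710) = -2.235408
  k2 = f(1.650000, -2.062313) = -2.570800
  p ← -1.771710 + 0.26·(-2.570800) = -2.440118
p(1.78) ≈ -2.4401

-2.4401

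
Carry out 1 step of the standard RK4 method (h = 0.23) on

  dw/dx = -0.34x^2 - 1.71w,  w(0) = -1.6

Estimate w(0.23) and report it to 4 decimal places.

RK4: k1 = f(x_n, w_n); k2 = f(x_n + h/2, w_n + (h/2)·k1); k3 = f(x_n + h/2, w_n + (h/2)·k2); k4 = f(x_n + h, w_n + h·k3); w_{n+1} = w_n + (h/6)·(k1 + 2k2 + 2k3 + k4).
x=0.000000, w=-1.600000:
  k1 = f(0.000000, -1.600000) = 2.736000
  k2 = f(0.115000, -1.285360) = 2.193469
  k3 = f(0.115000, -1.347751) = 2.300158
  k4 = f(0.230000, -1.070964) = 1.813362
  w ← -1.600000 + (0.23/6)·(k1 + 2k2 + 2k3 + k4) = -1.081096
w(0.23) ≈ -1.0811

-1.0811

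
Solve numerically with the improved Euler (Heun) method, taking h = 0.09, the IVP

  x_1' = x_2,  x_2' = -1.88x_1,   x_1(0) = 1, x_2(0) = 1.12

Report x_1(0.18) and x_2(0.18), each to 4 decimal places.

1.1697, 0.7501

Heun on (x_1,x_2): k1 = f(x_n, state_n); k2 = f(x_n + h, state_n + h·k1); state_{n+1} = state_n + (h/2)·(k1 + k2).
0.000000: (1.000000, 1.120000)
  k1 = (1.120000, -1.880000)
  predictor → (1.100800, 0.950800)
  k2 = (0.950800, -2.069504)
  → (1.093186, 0.942272)
0.090000: (1.093186, 0.942272)
  k1 = (0.942272, -2.055190)
  predictor → (1.177991, 0.757305)
  k2 = (0.757305, -2.214622)
  → (1.169667, 0.750131)
(x_1(0.18), x_2(0.18)) ≈ (1.1697, 0.7501)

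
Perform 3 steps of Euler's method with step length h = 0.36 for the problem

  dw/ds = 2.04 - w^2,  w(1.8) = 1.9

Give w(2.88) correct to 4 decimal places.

1.4283

Euler: w_{n+1} = w_n + h·f(s_n, w_n).
s=1.800000, w=1.900000: f=-1.570000 → w ← 1.900000 + 0.36·(-1.570000) = 1.334800
s=2.160000, w=1.334800: f=0.258309 → w ← 1.334800 + 0.36·0.258309 = 1.427791
s=2.520000, w=1.427791: f=0.001412 → w ← 1.427791 + 0.36·0.001412 = 1.428300
w(2.88) ≈ 1.4283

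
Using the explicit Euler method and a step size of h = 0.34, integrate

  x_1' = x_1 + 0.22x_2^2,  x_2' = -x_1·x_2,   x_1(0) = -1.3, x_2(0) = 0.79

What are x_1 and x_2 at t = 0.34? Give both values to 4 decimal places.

Euler on (x_1,x_2): x_1_{n+1} = x_1_n + h·x_1', x_2_{n+1} = x_2_n + h·x_2'.
0.000000: (-1.300000, 0.790000); f=(-1.162698, 1.027000) → (-1.695317, 1.139180)
(x_1(0.34), x_2(0.34)) ≈ (-1.6953, 1.1392)

-1.6953, 1.1392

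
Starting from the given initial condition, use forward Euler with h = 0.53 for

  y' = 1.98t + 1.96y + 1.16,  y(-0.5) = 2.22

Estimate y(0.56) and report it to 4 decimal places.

10.0579

Euler: y_{n+1} = y_n + h·f(t_n, y_n).
t=-0.500000, y=2.220000: f=4.521200 → y ← 2.220000 + 0.53·4.521200 = 4.616236
t=0.030000, y=4.616236: f=10.267223 → y ← 4.616236 + 0.53·10.267223 = 10.057864
y(0.56) ≈ 10.0579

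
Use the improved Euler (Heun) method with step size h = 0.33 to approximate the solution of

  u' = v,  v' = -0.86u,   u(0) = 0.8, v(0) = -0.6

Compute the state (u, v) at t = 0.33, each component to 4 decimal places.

Heun on (u,v): k1 = f(t_n, state_n); k2 = f(t_n + h, state_n + h·k1); state_{n+1} = state_n + (h/2)·(k1 + k2).
0.000000: (0.800000, -0.600000)
  k1 = (-0.600000, -0.688000)
  predictor → (0.602000, -0.827040)
  k2 = (-0.827040, -0.517720)
  → (0.564538, -0.798944)
(u(0.33), v(0.33)) ≈ (0.5645, -0.7989)

0.5645, -0.7989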